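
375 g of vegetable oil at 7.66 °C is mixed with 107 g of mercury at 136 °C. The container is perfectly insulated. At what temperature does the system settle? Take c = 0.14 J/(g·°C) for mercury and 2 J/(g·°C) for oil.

T_f ≈ 10.2 °C

Heat lost by the mercury equals heat gained by the oil:
107·0.14·(136 − T) = 375·2·(T − 7.66)
14.98(136 − T) = 750(T − 7.66)
764.98 T = 7782.3  ⇒  T ≈ 10.17 °C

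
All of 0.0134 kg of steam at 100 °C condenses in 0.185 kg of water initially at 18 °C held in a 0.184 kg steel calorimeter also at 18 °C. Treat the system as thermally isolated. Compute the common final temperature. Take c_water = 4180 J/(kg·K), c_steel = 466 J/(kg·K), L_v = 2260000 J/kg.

Energy conservation, ΣQ = 0:
steam→water at 100 °C releases m L_v = 0.0134·2260000 = 30284
  condensate cools 100→T: 0.0134·4180·(T − 100) = 56.01(T − 100)
  original water: 773.3(T − 18)
  steel cup: 0.184·466·(T − 18) = 85.74(T − 18)
915.06 T = 30284 + 5601.2 + 15463 = 51348
T ≈ 56.11 °C (< 100 °C, so full condensation is consistent).

T_f ≈ 56.1 °C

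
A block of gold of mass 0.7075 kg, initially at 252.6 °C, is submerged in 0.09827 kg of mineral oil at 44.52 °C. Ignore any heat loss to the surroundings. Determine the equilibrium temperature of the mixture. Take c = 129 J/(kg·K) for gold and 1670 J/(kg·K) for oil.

T_f ≈ 118.9 °C

|Q_gold| = |Q_oil|:
0.7075*129*(252.6 − T) = 0.09827*1670*(T − 44.52)
91.27(252.6 − T) = 164.11(T − 44.52)
255.38 T = 30360  ⇒  T ≈ 118.88 °C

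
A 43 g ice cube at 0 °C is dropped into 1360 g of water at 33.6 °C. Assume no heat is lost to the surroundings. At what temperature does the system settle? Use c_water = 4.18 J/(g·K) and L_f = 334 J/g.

T_f ≈ 30.1 °C

Let T be the final temperature. ΣQ_i = 0:
melt ice: 43×334 = 14362
  warm the meltwater: 179.74 T
  water cools: 1360×4.18×(T − 33.6) = 5684.8(T − 33.6)
5864.5 T = 191009 − 14362 = 176647
T ≈ 30.12 °C — above 0 °C, consistent with complete melting.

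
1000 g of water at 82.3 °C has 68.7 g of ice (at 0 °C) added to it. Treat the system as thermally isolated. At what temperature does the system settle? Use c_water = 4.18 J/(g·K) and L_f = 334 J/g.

T_f ≈ 71.9 °C

Energy balance with sensible and latent terms:
latent heat to melt: 68.7·334 = 22946
  meltwater 0→T: 68.7·4.18·T = 287.17 T
  water: 4180(T − 82.3)
4467.2 T = 344014 − 22946 = 321068
T ≈ 71.87 °C — above 0 °C, consistent with complete melting.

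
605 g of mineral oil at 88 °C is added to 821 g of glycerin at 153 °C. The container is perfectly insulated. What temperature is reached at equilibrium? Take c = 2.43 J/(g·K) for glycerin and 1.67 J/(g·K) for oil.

Net heat exchanged in the isolated system is zero:
821×2.43×(T − 153) + 605×1.67×(T − 88) = 0
1995(T − 153) + 1010.3(T − 88) = 0
3005.4 T = 394150
T ≈ 131.15 °C

T_f ≈ 131.1 °C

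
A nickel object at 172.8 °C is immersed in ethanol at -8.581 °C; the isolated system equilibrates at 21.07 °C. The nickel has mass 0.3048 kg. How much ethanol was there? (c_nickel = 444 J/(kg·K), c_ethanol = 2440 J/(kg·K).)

m ≈ 0.284 kg

|Q_nickel| = |Q_ethanol|:
0.3048×444×(172.8 − 21.07) = m×2440×(21.07 − (-8.581))
72348 m = 20534  ⇒  m ≈ 0.2838 kg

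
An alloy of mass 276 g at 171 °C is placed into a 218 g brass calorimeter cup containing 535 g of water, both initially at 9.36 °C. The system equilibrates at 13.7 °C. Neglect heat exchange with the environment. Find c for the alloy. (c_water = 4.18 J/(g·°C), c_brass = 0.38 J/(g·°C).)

c ≈ 0.232 J/(g·°C)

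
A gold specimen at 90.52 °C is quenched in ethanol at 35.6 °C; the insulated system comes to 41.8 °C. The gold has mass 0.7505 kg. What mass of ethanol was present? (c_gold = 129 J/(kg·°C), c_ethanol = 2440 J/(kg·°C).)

m ≈ 0.312 kg

Heat gained plus heat lost sum to zero:
0.7505·129·(41.8 − 90.52) + m·2440·(41.8 − 35.6) = 0
15128 m = 4716.8
m = 4716.8/15128 ≈ 0.3118 kg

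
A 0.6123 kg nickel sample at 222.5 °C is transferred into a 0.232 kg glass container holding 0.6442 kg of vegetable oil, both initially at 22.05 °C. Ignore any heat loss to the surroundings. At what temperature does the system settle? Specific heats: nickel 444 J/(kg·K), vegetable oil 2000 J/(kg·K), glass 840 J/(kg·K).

T_f ≈ 53.1 °C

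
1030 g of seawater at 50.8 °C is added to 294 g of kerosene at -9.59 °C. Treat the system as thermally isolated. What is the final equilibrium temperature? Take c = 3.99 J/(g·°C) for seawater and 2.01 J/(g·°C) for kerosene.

T_f ≈ 43.2 °C

Taking heat into each body as positive, Σ m c ΔT = 0:
1030·3.99·(T − 50.8) + 294·2.01·(T − (-9.59)) = 0
4109.7(T − 50.8) + 590.94(T − (-9.59)) = 0
4700.6 T = 203106
T = 203106 / 4700.6 = 43.2 °C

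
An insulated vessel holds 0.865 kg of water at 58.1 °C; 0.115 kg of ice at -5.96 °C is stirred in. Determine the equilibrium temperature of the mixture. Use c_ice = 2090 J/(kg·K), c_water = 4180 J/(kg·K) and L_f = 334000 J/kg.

T_f ≈ 41.6 °C

Setting the total heat transfer to zero:
ice -5.96→0 °C: 0.115·2090·5.96 = 1432.5
  melt ice: 0.115·334000 = 38410
  warm the meltwater: 480.7 T
  water cools: 0.865·4180·(T − 58.1) = 3615.7(T − 58.1)
4096.4 T = 210072 − 39842 = 170230
T ≈ 41.56 °C (positive, so assuming full melt was valid).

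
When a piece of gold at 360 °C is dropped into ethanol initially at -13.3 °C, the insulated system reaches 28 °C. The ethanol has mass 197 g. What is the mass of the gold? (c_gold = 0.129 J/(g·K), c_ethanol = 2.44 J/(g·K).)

Let T be the final temperature. ΣQ_i = 0:
m·0.129·(28 − 360) + 197·2.44·(28 − (-13.3)) = 0
-42.83 m = -19852
m = -19852/-42.83 ≈ 463.5 g

m ≈ 464 g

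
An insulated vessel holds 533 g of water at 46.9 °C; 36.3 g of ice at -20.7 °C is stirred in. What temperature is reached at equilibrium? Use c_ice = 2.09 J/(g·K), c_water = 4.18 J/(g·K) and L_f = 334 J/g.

Heat gained plus heat lost sum to zero:
warm ice to 0 °C: 36.3×2.09×(0 − (-20.7)) = 1570.4
  fusion: m_ice L_f = 36.3×334 = 12124
  warm the meltwater: 151.73 T
  water cools: 533×4.18×(T − 46.9) = 2227.9(T − 46.9)
2379.7 T = 104490 − 13695 = 90796
T ≈ 38.15 °C — above 0 °C, consistent with complete melting.

T_f ≈ 38.2 °C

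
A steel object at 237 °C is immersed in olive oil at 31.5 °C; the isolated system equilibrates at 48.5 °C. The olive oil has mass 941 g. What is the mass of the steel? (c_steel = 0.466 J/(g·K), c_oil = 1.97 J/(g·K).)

Setting the total heat transfer to zero:
m·0.466·(48.5 − 237) + 941·1.97·(48.5 − 31.5) = 0
-87.84 m = -31514
m = -31514/-87.84 ≈ 358.8 g

m ≈ 359 g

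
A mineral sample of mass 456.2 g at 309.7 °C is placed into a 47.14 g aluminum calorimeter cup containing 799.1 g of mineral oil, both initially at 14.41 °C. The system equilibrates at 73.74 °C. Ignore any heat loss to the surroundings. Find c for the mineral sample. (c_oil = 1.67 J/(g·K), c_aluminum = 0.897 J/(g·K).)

c ≈ 0.759 J/(g·K)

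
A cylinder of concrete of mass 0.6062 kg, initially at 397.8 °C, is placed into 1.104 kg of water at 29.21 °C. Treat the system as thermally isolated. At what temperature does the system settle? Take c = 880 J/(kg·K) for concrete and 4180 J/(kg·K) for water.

T_f ≈ 67.4 °C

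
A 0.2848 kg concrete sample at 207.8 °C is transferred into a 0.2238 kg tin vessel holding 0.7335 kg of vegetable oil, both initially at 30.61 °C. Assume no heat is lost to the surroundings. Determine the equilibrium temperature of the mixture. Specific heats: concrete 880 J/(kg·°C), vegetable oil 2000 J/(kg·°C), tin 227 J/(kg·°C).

Energy conservation, ΣQ = 0:
0.2848*880*(T − 207.8) + 0.7335*2000*(T − 30.61) + 0.2238*227*(T − 30.61) = 0
250.62(T − 207.8) + 1467(T − 30.61) + 50.8(T − 30.61) = 0
1768.4 T = 98540
T = 98540/1768.4 ≈ 55.72 °C

T_f ≈ 55.7 °C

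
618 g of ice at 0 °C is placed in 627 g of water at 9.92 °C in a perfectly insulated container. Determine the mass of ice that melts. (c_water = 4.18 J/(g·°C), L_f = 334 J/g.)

Water can give up m c ΔT = 627×4.18×9.92 = 25999 J before reaching 0 °C.
Melting all 618 g of ice would need 618×334 = 206412 J.
That's not enough to melt it all — equilibrium is at 0 °C with ice remaining.
Mass melted = 25999/334 ≈ 77.84 g.

m_melted ≈ 77.8 g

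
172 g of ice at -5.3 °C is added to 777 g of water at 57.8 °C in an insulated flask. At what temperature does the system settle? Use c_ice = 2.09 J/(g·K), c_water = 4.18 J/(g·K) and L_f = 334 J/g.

T_f ≈ 32.4 °C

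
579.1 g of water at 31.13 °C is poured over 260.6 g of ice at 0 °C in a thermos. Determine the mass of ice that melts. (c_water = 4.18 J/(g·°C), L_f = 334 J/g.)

Water can give up m c ΔT = 579.1·4.18·31.13 = 75354 J before reaching 0 °C.
To melt every bit of ice: 260.6·334 = 87040 J.
75354 J < 87040 J, so only part of the ice melts and the system sits at 0 °C.
m_melt = 75354 / L_f = 225.6 g.

m_melted ≈ 226 g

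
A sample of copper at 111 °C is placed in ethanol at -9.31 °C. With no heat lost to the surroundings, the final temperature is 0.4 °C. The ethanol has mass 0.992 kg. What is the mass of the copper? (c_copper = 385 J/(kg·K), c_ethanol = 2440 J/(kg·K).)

m ≈ 0.552 kg

Energy conservation, ΣQ = 0:
m·385·(0.4 − 111) + 0.992·2440·(0.4 − (-9.31)) = 0
-42581 m = -23503
m = -23503/-42581 ≈ 0.552 kg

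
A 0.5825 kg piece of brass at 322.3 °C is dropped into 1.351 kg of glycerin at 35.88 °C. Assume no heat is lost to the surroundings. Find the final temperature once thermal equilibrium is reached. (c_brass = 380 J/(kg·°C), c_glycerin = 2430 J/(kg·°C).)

T_f ≈ 54.0 °C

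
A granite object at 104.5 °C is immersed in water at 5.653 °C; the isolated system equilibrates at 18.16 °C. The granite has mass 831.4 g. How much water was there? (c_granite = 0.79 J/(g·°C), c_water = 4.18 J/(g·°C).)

m ≈ 1080 g

Conservation of energy gives ΣQ = 0:
831.4×0.79×(18.16 − 104.5) + m×4.18×(18.16 − 5.653) = 0
52.28 m = 56709
m = 56709/52.28 ≈ 1085 g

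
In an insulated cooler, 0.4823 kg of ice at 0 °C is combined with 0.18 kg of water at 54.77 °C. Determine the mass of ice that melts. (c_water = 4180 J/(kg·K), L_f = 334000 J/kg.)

Water can give up m c ΔT = 0.18·4180·54.77 = 41209 J before reaching 0 °C.
Melting all 0.4823 kg of ice would need 0.4823·334000 = 161088 J.
Since 41209 < 161088 J, not all the ice melts; equilibrium is at 0 °C.
m_melt = 41209 / L_f = 0.1234 kg.

m_melted ≈ 0.123 kg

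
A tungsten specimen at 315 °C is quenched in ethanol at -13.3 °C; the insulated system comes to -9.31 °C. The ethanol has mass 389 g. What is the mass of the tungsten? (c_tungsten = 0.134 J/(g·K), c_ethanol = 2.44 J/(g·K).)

m ≈ 87.1 g

Energy conservation, ΣQ = 0:
m×0.134×(-9.31 − 315) + 389×2.44×(-9.31 − (-13.3)) = 0
-43.46 m = -3787.1
m = -3787.1/-43.46 ≈ 87.15 g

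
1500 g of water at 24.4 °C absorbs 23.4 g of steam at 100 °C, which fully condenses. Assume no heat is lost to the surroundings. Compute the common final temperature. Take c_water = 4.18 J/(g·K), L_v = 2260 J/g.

T_f ≈ 33.9 °C

Heat gained plus heat lost sum to zero:
condense steam: −23.4×2260 = −52884
  condensate cools 100→T: 23.4×4.18×(T − 100) = 97.81(T − 100)
  original water: 6270(T − 24.4)
6367.8 T = 52884 + 9781.2 + 152988 = 215653
T ≈ 33.87 °C (< 100 °C, so full condensation is consistent).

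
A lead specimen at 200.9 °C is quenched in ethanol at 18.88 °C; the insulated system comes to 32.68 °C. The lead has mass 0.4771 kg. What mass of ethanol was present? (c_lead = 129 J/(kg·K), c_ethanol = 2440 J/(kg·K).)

Heat lost by the lead = heat gained by the ethanol:
0.4771·129·(200.9 − 32.68) = m·2440·(32.68 − 18.88)
33672 m = 10353  ⇒  m ≈ 0.3075 kg

m ≈ 0.307 kg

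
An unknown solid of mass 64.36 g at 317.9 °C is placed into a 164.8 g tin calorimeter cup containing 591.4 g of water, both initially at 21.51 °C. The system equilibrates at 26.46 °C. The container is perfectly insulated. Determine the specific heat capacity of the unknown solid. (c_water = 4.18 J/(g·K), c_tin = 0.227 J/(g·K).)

Heat gained plus heat lost sum to zero:
64.36·c·(26.46 − 317.9) + 591.4·4.18·(26.46 − 21.51) + 164.8·0.227·(26.46 − 21.51) = 0
-18757 c = -12422
c = -12422/-18757 ≈ 0.6622 J/(g·K)

c ≈ 0.662 J/(g·K)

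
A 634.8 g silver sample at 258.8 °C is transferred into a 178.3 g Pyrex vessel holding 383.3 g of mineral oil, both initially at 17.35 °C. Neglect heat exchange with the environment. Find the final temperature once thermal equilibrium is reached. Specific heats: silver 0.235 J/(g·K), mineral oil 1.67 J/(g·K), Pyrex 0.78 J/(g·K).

T_f ≈ 56.1 °C

T_f = Σ m_i c_i T_i / Σ m_i c_i:
T_f = (149.18*258.8 + 640.11*17.35 + 139.07*17.35) / (149.18 + 640.11 + 139.07)
    = 52126 / 928.36 ≈ 56.15 °C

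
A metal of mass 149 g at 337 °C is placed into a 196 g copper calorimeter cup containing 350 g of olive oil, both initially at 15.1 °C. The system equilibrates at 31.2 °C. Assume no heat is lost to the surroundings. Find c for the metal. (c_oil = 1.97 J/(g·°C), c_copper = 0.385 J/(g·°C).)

c ≈ 0.27 J/(g·°C)

Conservation of energy gives ΣQ = 0:
149·c·(31.2 − 337) + 350·1.97·(31.2 − 15.1) + 196·0.385·(31.2 − 15.1) = 0
-45564 c = -12316
c = -12316/-45564 ≈ 0.2703 J/(g·°C)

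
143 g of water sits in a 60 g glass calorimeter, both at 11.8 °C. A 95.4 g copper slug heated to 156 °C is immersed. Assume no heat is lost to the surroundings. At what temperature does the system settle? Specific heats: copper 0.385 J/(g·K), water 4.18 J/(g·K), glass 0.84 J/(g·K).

Net heat exchanged in the isolated system is zero:
95.4×0.385×(T − 156) + 143×4.18×(T − 11.8) + 60×0.84×(T − 11.8) = 0
(36.73 + 597.74 + 50.4) T = 36.73×156 + 597.74×11.8 + 50.4×11.8
T ≈ 19.53 °C

T_f ≈ 19.5 °C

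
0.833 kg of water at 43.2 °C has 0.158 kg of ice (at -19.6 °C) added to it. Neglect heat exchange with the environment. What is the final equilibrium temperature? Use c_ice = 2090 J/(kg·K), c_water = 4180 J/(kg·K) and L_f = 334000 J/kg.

Sum of m c ΔT and latent-heat terms is zero:
ice -19.6→0 °C: 0.158·2090·19.6 = 6472.3
  fusion: m_ice L_f = 0.158·334000 = 52772
  warm the meltwater: 660.44 T
  water: 3481.9(T − 43.2)
4142.4 T = 150420 − 59244 = 91175
T ≈ 22.01 °C (positive, so assuming full melt was valid).

T_f ≈ 22.0 °C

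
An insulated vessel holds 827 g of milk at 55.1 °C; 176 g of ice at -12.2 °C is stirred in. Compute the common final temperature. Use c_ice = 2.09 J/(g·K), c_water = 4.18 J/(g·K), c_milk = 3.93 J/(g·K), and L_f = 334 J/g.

T_f ≈ 29.1 °C

Sum of m c ΔT and latent-heat terms is zero:
warm ice to 0 °C: 176·2.09·(0 − (-12.2)) = 4487.6; melt ice: 176·334 = 58784; meltwater 0→T: 176·4.18·T = 735.68 T; milk cools: 827·3.93·(T − 55.1) = 3250.1(T − 55.1)
3985.8 T = 179081 − 63272 = 115809
T ≈ 29.06 °C. Since T > 0 °C, the all-ice-melts assumption holds.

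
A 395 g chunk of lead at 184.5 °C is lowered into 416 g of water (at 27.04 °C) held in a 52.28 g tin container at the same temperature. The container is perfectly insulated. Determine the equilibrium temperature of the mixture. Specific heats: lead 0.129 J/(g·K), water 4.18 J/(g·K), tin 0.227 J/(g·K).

T_f ≈ 31.5 °C

Net heat exchanged in the isolated system is zero:
395×0.129×(T − 184.5) + 416×4.18×(T − 27.04) + 52.28×0.227×(T − 27.04) = 0
50.95(T − 184.5) + 1738.9(T − 27.04) + 11.87(T − 27.04) = 0
(50.95 + 1738.9 + 11.87) T = 50.95×184.5 + 1738.9×27.04 + 11.87×27.04
T = 56741 / 1801.7 = 31.5 °C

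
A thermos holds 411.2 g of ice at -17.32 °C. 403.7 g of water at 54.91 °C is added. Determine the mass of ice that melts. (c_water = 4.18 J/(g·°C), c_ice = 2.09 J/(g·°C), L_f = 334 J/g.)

m_melted ≈ 233 g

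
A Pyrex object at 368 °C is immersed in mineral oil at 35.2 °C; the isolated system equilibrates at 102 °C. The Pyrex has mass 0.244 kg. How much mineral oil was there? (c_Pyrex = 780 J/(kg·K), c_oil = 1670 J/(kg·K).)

m ≈ 0.454 kg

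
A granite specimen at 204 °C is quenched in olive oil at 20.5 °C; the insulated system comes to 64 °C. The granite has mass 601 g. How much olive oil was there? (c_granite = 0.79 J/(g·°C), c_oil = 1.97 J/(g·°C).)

Heat gained plus heat lost sum to zero:
601×0.79×(64 − 204) + m×1.97×(64 − 20.5) = 0
85.69 m = 66471
m = 66471/85.69 ≈ 775.7 g

m ≈ 776 g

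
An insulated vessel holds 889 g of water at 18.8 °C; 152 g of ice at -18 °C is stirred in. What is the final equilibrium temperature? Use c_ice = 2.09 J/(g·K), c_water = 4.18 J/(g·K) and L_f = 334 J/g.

T_f ≈ 3.1 °C

Conservation of energy gives ΣQ = 0:
ice -18→0 °C: 152·2.09·18 = 5718.2
  melt ice: 152·334 = 50768
  meltwater 0→T: 152·4.18·T = 635.36 T
  water cools: 889·4.18·(T − 18.8) = 3716(T − 18.8)
4351.4 T = 69861 − 56486 = 13375
T ≈ 3.07 °C (positive, so assuming full melt was valid).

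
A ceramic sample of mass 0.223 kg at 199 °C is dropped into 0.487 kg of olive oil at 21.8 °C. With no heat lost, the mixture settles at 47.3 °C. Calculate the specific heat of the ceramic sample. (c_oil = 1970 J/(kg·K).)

c ≈ 723 J/(kg·K)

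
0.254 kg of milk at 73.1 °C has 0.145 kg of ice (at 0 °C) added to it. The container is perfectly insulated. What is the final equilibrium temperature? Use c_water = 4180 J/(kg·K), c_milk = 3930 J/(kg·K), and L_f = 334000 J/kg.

Heat gained plus heat lost sum to zero:
latent heat to melt: 0.145×334000 = 48430
  warm the meltwater: 606.1 T
  milk: 998.22(T − 73.1)
1604.3 T = 72970 − 48430 = 24540
T ≈ 15.30 °C — above 0 °C, consistent with complete melting.

T_f ≈ 15.3 °C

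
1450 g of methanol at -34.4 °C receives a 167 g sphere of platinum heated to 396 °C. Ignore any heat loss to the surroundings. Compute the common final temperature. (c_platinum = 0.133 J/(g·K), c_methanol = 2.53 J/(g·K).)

T_f ≈ -31.8 °C

Energy conservation, ΣQ = 0:
167·0.133·(T − 396) + 1450·2.53·(T − (-34.4)) = 0
22.21(T − 396) + 3668.5(T − (-34.4)) = 0
(22.21 + 3668.5) T = 22.21·396 + 3668.5·(-34.4)
T = -117401 / 3690.7 = -31.8 °C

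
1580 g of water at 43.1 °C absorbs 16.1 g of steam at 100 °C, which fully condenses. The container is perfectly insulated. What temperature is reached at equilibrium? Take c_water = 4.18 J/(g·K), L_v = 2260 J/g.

T_f ≈ 49.1 °C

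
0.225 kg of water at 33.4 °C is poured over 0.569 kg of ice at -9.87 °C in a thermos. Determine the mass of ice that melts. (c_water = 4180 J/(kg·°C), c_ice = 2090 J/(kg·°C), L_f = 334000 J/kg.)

Water can give up m c ΔT = 0.225×4180×33.4 = 31413 J before reaching 0 °C.
Warming the ice to 0 °C takes 0.569×2090×9.87 = 11738 J, leaving 19675 J for melting.
To melt every bit of ice: 0.569×334000 = 190046 J.
Since 19675 < 190046 J, not all the ice melts; equilibrium is at 0 °C.
m_melt = 19675 / L_f = 0.05891 kg.

m_melted ≈ 0.0589 kg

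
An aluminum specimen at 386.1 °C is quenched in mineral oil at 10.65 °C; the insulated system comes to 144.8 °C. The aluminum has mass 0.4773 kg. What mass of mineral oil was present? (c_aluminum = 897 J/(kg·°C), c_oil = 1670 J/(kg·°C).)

m ≈ 0.461 kg

Heat lost by the aluminum = heat gained by the oil:
0.4773·897·(386.1 − 144.8) = m·1670·(144.8 − 10.65)
224030 m = 103310  ⇒  m ≈ 0.4611 kg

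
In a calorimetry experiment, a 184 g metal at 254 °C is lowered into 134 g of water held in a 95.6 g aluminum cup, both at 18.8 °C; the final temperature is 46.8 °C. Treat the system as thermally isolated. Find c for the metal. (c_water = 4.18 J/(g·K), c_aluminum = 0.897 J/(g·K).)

c ≈ 0.474 J/(g·K)

Conservation of energy gives ΣQ = 0:
184·c·(46.8 − 254) + 134·4.18·(46.8 − 18.8) + 95.6·0.897·(46.8 − 18.8) = 0
-38125 c = -18084
c = -18084/-38125 ≈ 0.4743 J/(g·K)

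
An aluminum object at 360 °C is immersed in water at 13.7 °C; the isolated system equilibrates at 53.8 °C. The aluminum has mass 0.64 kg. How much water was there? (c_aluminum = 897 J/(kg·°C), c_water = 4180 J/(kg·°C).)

m ≈ 1.05 kg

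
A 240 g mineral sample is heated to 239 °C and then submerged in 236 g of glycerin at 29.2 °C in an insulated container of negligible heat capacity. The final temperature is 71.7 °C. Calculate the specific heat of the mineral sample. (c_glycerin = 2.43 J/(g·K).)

m_s c (T_s − T_f) = m_glycerin c_glycerin (T_f − T_0):
240·c·(239 − 71.7) = 236·2.43·(71.7 − 29.2)
40152 c = 24373  ⇒  c ≈ 0.607 J/(g·K)

c ≈ 0.607 J/(g·K)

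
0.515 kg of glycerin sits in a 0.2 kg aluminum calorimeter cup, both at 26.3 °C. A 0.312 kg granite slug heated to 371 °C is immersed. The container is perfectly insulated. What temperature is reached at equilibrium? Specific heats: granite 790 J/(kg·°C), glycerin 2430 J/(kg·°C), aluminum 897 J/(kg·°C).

With ΣQ=0 the equilibrium temperature is the m·c-weighted mean:
T_f = (246.48*371 + 1251.5*26.3 + 179.4*26.3) / (246.48 + 1251.5 + 179.4)
    = 129075 / 1677.3 ≈ 76.95 °C

T_f ≈ 77.0 °C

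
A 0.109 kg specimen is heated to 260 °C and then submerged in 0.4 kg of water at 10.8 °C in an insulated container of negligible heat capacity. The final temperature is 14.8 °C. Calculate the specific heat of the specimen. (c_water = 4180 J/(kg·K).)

Heat lost by the specimen = heat gained by the water:
0.109·c·(260 − 14.8) = 0.4·4180·(14.8 − 10.8)
26.73 c = 6688  ⇒  c ≈ 250.2 J/(kg·K)

c ≈ 250 J/(kg·K)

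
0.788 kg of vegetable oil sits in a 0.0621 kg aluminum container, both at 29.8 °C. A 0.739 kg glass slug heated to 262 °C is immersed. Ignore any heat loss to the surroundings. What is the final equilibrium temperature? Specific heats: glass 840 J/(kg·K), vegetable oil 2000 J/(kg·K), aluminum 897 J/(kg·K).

T_f ≈ 93.8 °C

With ΣQ=0 the equilibrium temperature is the m·c-weighted mean:
T_f = (620.76·262 + 1576·29.8 + 55.7·29.8) / (620.76 + 1576 + 55.7)
    = 211264 / 2252.5 ≈ 93.79 °C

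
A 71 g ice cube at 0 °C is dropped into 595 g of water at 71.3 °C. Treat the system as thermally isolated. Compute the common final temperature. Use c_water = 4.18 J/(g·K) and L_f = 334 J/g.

Taking heat into each body as positive, Σ m c ΔT = 0:
melt ice: 71·334 = 23714; meltwater 0→T: 71·4.18·T = 296.78 T; water cools: 595·4.18·(T − 71.3) = 2487.1(T − 71.3)
2783.9 T = 177330 − 23714 = 153616
T ≈ 55.18 °C (positive, so assuming full melt was valid).

T_f ≈ 55.2 °C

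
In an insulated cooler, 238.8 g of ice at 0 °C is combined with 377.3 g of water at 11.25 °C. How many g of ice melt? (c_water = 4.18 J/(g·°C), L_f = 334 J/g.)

m_melted ≈ 53.1 g

Cooling the water to 0 °C releases 377.3·4.18·11.25 = 17743 J.
Melting all 238.8 g of ice would need 238.8·334 = 79759 J.
Since 17743 < 79759 J, not all the ice melts; equilibrium is at 0 °C.
Mass melted = 17743/334 ≈ 53.12 g.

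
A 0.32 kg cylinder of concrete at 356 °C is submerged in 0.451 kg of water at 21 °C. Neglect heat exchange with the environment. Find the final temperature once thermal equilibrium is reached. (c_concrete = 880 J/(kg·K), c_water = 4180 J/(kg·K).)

|Q_concrete| = |Q_water|:
0.32×880×(356 − T) = 0.451×4180×(T − 21)
281.6(356 − T) = 1885.2(T − 21)
2166.8 T = 139838  ⇒  T ≈ 64.54 °C

T_f ≈ 64.5 °C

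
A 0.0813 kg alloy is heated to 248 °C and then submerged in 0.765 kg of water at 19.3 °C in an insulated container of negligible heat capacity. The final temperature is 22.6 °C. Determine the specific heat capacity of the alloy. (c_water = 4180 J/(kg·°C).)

Conservation of energy gives ΣQ = 0:
0.0813×c×(22.6 − 248) + 0.765×4180×(22.6 − 19.3) = 0
-18.33 c = -10552
c = -10552/-18.33 ≈ 575.8 J/(kg·°C)

c ≈ 576 J/(kg·°C)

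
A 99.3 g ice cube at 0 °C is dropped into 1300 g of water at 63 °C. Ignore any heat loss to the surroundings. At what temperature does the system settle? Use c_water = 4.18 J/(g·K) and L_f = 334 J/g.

Sum of m c ΔT and latent-heat terms is zero:
fusion: m_ice L_f = 99.3×334 = 33166; warm the meltwater: 415.07 T; water: 5434(T − 63)
5849.1 T = 342342 − 33166 = 309176
T ≈ 52.86 °C (positive, so assuming full melt was valid).

T_f ≈ 52.9 °C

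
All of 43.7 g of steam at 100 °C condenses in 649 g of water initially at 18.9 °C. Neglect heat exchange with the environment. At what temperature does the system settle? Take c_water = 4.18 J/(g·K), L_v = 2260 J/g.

Net heat exchanged in the isolated system is zero:
steam→water at 100 °C releases m L_v = 43.7×2260 = 98762
  condensed water 100 °C→T: 182.67(T − 100)
  original water: 2712.8(T − 18.9)
2895.5 T = 98762 + 18267 + 51272 = 168301
T ≈ 58.13 °C (< 100 °C, so full condensation is consistent).

T_f ≈ 58.1 °C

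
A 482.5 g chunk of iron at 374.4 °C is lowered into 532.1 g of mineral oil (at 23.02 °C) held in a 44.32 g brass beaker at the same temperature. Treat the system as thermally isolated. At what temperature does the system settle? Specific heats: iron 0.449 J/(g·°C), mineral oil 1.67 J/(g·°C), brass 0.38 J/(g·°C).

T_f ≈ 90.9 °C

Energy conservation, ΣQ = 0:
482.5×0.449×(T − 374.4) + 532.1×1.67×(T − 23.02) + 44.32×0.38×(T − 23.02) = 0
216.64(T − 374.4) + 888.61(T − 23.02) + 16.84(T − 23.02) = 0
(216.64 + 888.61 + 16.84) T = 216.64×374.4 + 888.61×23.02 + 16.84×23.02
T = 101954 / 1122.1 = 90.9 °C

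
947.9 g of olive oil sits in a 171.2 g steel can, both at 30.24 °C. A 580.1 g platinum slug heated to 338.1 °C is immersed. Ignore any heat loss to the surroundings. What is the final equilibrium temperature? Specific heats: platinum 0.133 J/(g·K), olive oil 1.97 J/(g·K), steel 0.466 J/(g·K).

T_f ≈ 42.0 °C

Heat gained plus heat lost sum to zero:
580.1*0.133*(T − 338.1) + 947.9*1.97*(T − 30.24) + 171.2*0.466*(T − 30.24) = 0
77.15(T − 338.1) + 1867.4(T − 30.24) + 79.78(T − 30.24) = 0
2024.3 T = 84967
T = 84967 / 2024.3 = 42 °C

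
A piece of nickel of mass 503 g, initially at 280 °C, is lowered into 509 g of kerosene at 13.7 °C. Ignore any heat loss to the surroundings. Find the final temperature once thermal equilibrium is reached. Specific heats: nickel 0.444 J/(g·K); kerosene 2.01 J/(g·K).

Energy conservation, ΣQ = 0:
503·0.444·(T − 280) + 509·2.01·(T − 13.7) = 0
223.33(T − 280) + 1023.1(T − 13.7) = 0
(223.33 + 1023.1) T = 223.33·280 + 1023.1·13.7
T = 76549 / 1246.4 = 61.4 °C

T_f ≈ 61.4 °C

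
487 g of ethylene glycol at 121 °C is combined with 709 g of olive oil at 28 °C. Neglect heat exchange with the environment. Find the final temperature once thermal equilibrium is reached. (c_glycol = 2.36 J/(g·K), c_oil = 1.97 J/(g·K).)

T_f ≈ 70.0 °C

T_f is the heat-capacity-weighted average of the initial temperatures:
T_f = (1149.3*121 + 1396.7*28) / (1149.3 + 1396.7)
    = 178176 / 2546.1 ≈ 69.98 °C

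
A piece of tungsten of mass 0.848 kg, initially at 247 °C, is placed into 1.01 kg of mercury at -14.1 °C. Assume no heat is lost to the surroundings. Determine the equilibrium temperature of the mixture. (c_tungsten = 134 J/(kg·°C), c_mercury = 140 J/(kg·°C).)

Heat lost by the tungsten equals heat gained by the mercury:
0.848*134*(247 − T) = 1.01*140*(T − (-14.1))
113.63(247 − T) = 141.4(T − (-14.1))
255.03 T = 26073  ⇒  T ≈ 102.24 °C

T_f ≈ 102.2 °C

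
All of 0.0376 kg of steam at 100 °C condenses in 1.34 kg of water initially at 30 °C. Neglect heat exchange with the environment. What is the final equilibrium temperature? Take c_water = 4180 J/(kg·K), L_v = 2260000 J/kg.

Net heat exchanged in the isolated system is zero:
steam→water at 100 °C releases m L_v = 0.0376·2260000 = 84976; condensate cools 100→T: 0.0376·4180·(T − 100) = 157.17(T − 100); original water: 5601.2(T − 30)
5758.4 T = 84976 + 15717 + 168036 = 268729
T ≈ 46.67 °C (< 100 °C, so full condensation is consistent).

T_f ≈ 46.7 °C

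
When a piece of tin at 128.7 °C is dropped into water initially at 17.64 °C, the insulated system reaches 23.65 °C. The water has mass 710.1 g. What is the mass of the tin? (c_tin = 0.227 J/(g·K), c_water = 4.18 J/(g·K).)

m ≈ 748 g

Taking heat into each body as positive, Σ m c ΔT = 0:
m·0.227·(23.65 − 128.7) + 710.1·4.18·(23.65 − 17.64) = 0
-23.85 m = -17839
m = -17839/-23.85 ≈ 748.1 g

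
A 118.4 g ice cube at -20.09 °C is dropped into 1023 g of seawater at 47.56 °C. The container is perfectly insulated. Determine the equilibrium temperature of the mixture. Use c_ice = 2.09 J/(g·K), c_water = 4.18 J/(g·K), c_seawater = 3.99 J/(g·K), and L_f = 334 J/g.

T_f ≈ 32.7 °C

Heat gained plus heat lost sum to zero:
ice -20.09→0 °C: 118.4·2.09·20.09 = 4971.4; latent heat to melt: 118.4·334 = 39546; warm the meltwater: 494.91 T; seawater: 4081.8(T − 47.56)
4576.7 T = 194129 − 44517 = 149612
T ≈ 32.69 °C — above 0 °C, consistent with complete melting.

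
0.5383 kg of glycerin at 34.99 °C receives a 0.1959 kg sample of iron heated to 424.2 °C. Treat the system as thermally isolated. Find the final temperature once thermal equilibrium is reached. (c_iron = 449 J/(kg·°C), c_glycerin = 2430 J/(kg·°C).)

T_f ≈ 59.5 °C

Heat gained plus heat lost sum to zero:
0.1959×449×(T − 424.2) + 0.5383×2430×(T − 34.99) = 0
(87.96 + 1308.1) T = 87.96×424.2 + 1308.1×34.99
T ≈ 59.51 °C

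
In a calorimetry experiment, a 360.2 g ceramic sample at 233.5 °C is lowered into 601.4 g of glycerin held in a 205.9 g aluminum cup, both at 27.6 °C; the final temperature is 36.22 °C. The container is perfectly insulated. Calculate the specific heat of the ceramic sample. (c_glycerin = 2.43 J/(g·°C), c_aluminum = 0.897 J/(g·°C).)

Setting the total heat transfer to zero:
360.2·c·(36.22 − 233.5) + 601.4·2.43·(36.22 − 27.6) + 205.9·0.897·(36.22 − 27.6) = 0
-71060 c = -14189
c = -14189/-71060 ≈ 0.1997 J/(g·°C)

c ≈ 0.2 J/(g·°C)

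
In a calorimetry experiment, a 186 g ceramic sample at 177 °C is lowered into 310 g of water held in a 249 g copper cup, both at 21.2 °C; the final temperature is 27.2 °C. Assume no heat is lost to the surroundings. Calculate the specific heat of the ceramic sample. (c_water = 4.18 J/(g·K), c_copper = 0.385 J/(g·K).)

Let T be the final temperature. ΣQ_i = 0:
186×c×(27.2 − 177) + 310×4.18×(27.2 − 21.2) + 249×0.385×(27.2 − 21.2) = 0
-27863 c = -8350
c = -8350/-27863 ≈ 0.2997 J/(g·K)

c ≈ 0.3 J/(g·K)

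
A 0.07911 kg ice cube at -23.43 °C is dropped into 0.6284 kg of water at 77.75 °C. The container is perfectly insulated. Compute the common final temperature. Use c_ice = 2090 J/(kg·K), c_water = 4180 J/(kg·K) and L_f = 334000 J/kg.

Energy balance with sensible and latent terms:
ice -23.43→0 °C: 0.07911·2090·23.43 = 3873.9
  melt ice: 0.07911·334000 = 26423
  meltwater 0→T: 0.07911·4180·T = 330.68 T
  water cools: 0.6284·4180·(T − 77.75) = 2626.7(T − 77.75)
2957.4 T = 204227 − 30297 = 173930
T ≈ 58.81 °C — above 0 °C, consistent with complete melting.

T_f ≈ 58.8 °C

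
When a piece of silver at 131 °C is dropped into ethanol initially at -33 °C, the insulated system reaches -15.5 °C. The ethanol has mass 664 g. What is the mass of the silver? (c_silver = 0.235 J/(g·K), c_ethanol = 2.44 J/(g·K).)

m ≈ 824 g

Net heat exchanged in the isolated system is zero:
m×0.235×(-15.5 − 131) + 664×2.44×(-15.5 − (-33)) = 0
-34.43 m = -28353
m = -28353/-34.43 ≈ 823.6 g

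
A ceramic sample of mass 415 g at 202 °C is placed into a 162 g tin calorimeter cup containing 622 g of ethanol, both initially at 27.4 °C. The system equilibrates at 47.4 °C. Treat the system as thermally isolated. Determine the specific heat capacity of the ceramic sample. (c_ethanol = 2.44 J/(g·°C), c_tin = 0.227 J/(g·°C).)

Energy conservation, ΣQ = 0:
415·c·(47.4 − 202) + 622·2.44·(47.4 − 27.4) + 162·0.227·(47.4 − 27.4) = 0
-64159 c = -31089
c = -31089/-64159 ≈ 0.4846 J/(g·°C)

c ≈ 0.485 J/(g·°C)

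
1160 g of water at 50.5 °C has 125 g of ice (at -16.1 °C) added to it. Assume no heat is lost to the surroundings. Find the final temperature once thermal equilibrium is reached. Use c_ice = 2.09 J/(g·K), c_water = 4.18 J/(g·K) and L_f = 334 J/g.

T_f ≈ 37.0 °C

Setting the total heat transfer to zero:
warm ice to 0 °C: 125×2.09×(0 − (-16.1)) = 4206.1
  melt ice: 125×334 = 41750
  warm the meltwater: 522.5 T
  water cools: 1160×4.18×(T − 50.5) = 4848.8(T − 50.5)
5371.3 T = 244864 − 45956 = 198908
T ≈ 37.03 °C. Since T > 0 °C, the all-ice-melts assumption holds.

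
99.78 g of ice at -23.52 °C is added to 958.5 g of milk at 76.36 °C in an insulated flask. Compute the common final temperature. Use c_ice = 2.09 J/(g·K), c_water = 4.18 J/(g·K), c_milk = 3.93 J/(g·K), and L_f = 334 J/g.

Let T be the final temperature. ΣQ_i = 0:
warm ice to 0 °C: 99.78·2.09·(0 − (-23.52)) = 4904.9; melt ice: 99.78·334 = 33327; warm the meltwater: 417.08 T; milk cools: 958.5·3.93·(T − 76.36) = 3766.9(T − 76.36)
4184 T = 287641 − 38231 = 249409
T ≈ 59.61 °C. Since T > 0 °C, the all-ice-melts assumption holds.

T_f ≈ 59.6 °C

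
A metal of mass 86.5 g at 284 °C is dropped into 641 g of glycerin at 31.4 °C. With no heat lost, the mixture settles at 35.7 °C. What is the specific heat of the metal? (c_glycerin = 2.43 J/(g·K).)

c ≈ 0.312 J/(g·K)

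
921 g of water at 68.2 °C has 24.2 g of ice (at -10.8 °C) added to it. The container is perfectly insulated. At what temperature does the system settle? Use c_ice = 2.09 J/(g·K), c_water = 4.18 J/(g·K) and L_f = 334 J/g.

T_f ≈ 64.3 °C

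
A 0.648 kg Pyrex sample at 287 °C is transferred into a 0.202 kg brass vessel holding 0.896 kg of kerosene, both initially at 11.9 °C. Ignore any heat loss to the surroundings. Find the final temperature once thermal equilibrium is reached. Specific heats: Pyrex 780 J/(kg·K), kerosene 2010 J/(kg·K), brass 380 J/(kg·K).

T_f ≈ 70.2 °C

Taking heat into each body as positive, Σ m c ΔT = 0:
0.648·780·(T − 287) + 0.896·2010·(T − 11.9) + 0.202·380·(T − 11.9) = 0
505.44(T − 287) + 1801(T − 11.9) + 76.76(T − 11.9) = 0
2383.2 T = 167406
T ≈ 70.25 °C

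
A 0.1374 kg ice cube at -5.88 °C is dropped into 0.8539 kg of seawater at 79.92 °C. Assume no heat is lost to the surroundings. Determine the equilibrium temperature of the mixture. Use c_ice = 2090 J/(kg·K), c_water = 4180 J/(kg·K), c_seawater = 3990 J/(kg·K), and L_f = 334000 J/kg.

Heat gained plus heat lost sum to zero:
ice -5.88→0 °C: 0.1374×2090×5.88 = 1688.5
  latent heat to melt: 0.1374×334000 = 45892
  meltwater 0→T: 0.1374×4180×T = 574.33 T
  seawater cools: 0.8539×3990×(T − 79.92) = 3407.1(T − 79.92)
3981.4 T = 272292 − 47580 = 224712
T ≈ 56.44 °C (positive, so assuming full melt was valid).

T_f ≈ 56.4 °C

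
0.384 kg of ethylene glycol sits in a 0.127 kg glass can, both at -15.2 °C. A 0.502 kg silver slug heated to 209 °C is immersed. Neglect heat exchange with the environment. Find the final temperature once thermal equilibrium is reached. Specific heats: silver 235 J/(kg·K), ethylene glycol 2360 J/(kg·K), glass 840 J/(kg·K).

T_f ≈ 8.2 °C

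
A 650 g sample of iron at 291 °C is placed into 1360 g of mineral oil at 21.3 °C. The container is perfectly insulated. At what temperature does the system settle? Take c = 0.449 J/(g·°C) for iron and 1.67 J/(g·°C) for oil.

T_f = Σ m_i c_i T_i / Σ m_i c_i:
T_f = (291.85·291 + 2271.2·21.3) / (291.85 + 2271.2)
    = 133305 / 2563 ≈ 52.01 °C

T_f ≈ 52.0 °C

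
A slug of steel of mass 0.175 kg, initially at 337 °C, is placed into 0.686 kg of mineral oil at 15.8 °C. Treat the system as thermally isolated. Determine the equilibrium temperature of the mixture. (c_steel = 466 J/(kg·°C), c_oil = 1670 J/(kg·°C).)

T_f ≈ 37.1 °C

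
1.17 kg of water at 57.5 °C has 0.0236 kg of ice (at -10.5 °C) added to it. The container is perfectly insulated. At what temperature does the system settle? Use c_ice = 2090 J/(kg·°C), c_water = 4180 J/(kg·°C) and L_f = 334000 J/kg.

T_f ≈ 54.7 °C

Energy balance with sensible and latent terms:
ice -10.5→0 °C: 0.0236·2090·10.5 = 517.9
  latent heat to melt: 0.0236·334000 = 7882.4
  warm the meltwater: 98.65 T
  water cools: 1.17·4180·(T − 57.5) = 4890.6(T − 57.5)
4989.2 T = 281209 − 8400.3 = 272809
T ≈ 54.68 °C — above 0 °C, consistent with complete melting.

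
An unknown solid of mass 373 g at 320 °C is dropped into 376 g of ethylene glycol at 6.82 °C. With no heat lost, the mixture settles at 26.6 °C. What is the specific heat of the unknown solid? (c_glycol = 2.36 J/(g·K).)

c ≈ 0.16 J/(g·K)

m_s c (T_s − T_f) = m_glycol c_glycol (T_f − T_0):
373·c·(320 − 26.6) = 376·2.36·(26.6 − 6.82)
109438 c = 17552  ⇒  c ≈ 0.1604 J/(g·K)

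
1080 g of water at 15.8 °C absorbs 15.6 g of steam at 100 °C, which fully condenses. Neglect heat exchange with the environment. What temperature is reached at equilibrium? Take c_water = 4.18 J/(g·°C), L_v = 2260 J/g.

T_f ≈ 24.7 °C

Let T be the final temperature. ΣQ_i = 0:
condense steam: −15.6·2260 = −35256; condensate cools 100→T: 15.6·4.18·(T − 100) = 65.21(T − 100); water warms: 1080·4.18·(T − 15.8) = 4514.4(T − 15.8)
4579.6 T = 35256 + 6520.8 + 71328 = 113104
T ≈ 24.70 °C — below 100 °C, confirming all the steam condensed.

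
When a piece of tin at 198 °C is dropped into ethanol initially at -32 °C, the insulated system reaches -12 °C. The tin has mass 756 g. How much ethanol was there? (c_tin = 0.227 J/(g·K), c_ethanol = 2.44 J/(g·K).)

Net heat exchanged in the isolated system is zero:
756×0.227×(-12 − 198) + m×2.44×(-12 − (-32)) = 0
48.8 m = 36039
m = 36039/48.8 ≈ 738.5 g

m ≈ 738 g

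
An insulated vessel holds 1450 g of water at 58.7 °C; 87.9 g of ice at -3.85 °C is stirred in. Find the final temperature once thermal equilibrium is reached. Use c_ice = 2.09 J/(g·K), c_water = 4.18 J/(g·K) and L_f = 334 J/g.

T_f ≈ 50.7 °C

Heat gained plus heat lost sum to zero:
ice -3.85→0 °C: 87.9×2.09×3.85 = 707.29; melt ice: 87.9×334 = 29359; warm the meltwater: 367.42 T; water cools: 1450×4.18×(T − 58.7) = 6061(T − 58.7)
6428.4 T = 355781 − 30066 = 325715
T ≈ 50.67 °C (positive, so assuming full melt was valid).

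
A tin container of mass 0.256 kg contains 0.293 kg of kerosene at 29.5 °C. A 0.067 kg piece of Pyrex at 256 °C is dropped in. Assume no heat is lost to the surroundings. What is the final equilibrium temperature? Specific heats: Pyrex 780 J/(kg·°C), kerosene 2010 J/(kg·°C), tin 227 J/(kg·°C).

T_f ≈ 46.4 °C

Taking heat into each body as positive, Σ m c ΔT = 0:
0.067·780·(T − 256) + 0.293·2010·(T − 29.5) + 0.256·227·(T − 29.5) = 0
52.26(T − 256) + 588.93(T − 29.5) + 58.11(T − 29.5) = 0
699.3 T = 32466
T = 32466/699.3 ≈ 46.43 °C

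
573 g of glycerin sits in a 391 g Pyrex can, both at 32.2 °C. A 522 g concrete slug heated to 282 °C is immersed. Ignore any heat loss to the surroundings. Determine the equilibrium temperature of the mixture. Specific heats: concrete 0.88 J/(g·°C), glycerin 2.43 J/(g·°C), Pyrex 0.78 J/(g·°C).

Setting the total heat transfer to zero:
522×0.88×(T − 282) + 573×2.43×(T − 32.2) + 391×0.78×(T − 32.2) = 0
2156.7 T = 184195
T ≈ 85.40 °C

T_f ≈ 85.4 °C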